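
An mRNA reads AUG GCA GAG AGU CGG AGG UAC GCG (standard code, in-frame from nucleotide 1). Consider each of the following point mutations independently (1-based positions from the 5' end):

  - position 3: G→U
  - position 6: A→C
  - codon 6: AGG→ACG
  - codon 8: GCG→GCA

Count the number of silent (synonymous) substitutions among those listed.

2

Codon 1: AUG (Met) → AUU (Ile) — missense.
Codon 2: GCA (Ala) → GCC (Ala) — synonymous.
Codon 6: AGG (Arg) → ACG (Thr) — missense.
Codon 8: GCG (Ala) → GCA (Ala) — synonymous.
Synonymous: 2 of 4.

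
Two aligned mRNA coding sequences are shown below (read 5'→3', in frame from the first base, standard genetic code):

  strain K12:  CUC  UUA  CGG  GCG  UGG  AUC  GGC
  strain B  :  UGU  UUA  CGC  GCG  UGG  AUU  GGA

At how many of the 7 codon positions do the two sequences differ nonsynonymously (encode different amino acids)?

1

Codon 1: CUC Leu / UGU Cys — nonsynonymous.
Codon 2: UUA Leu / UUA Leu — identical.
Codon 3: CGG Arg / CGC Arg — synonymous.
Codon 4: GCG Ala / GCG Ala — identical.
Codon 5: UGG Trp / UGG Trp — identical.
Codon 6: AUC Ile / AUU Ile — synonymous.
Codon 7: GGC Gly / GGA Gly — synonymous.
Nonsynonymous differences: 1.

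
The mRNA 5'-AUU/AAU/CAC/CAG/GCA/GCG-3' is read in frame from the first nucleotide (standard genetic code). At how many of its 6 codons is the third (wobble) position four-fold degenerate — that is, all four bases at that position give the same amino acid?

Codon 1 AUU (Ile): third position 3-fold.
Codon 2 AAU (Asn): third position 2-fold.
Codon 3 CAC (His): third position 2-fold.
Codon 4 CAG (Gln): third position 2-fold.
Codon 5 GCA (Ala): third position 4-fold.
Codon 6 GCG (Ala): third position 4-fold.
Four-fold degenerate third positions: 2.

2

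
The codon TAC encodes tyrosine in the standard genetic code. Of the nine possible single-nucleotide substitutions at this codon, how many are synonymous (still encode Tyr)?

Position 1: none → 0 synonymous.
Position 2: none → 0 synonymous.
Position 3: TAT → 1 synonymous.
Total: 0 + 0 + 1 = 1.

1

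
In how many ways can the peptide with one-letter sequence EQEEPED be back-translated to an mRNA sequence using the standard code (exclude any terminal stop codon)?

256

Glu: 2 codons.
Gln: 2 codons.
Glu: 2 codons.
Glu: 2 codons.
Pro: 4 codons.
Glu: 2 codons.
Asp: 2 codons.
2 × 2 × 2 × 2 × 4 × 2 × 2 = 256.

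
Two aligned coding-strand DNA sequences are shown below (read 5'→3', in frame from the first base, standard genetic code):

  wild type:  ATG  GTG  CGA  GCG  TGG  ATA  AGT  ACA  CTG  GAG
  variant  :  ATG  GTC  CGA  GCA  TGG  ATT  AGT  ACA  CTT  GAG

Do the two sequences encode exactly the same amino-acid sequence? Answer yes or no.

Codon 1: ATG Met / ATG Met — identical.
Codon 2: GTG Val / GTC Val — synonymous.
Codon 3: CGA Arg / CGA Arg — identical.
Codon 4: GCG Ala / GCA Ala — synonymous.
Codon 5: TGG Trp / TGG Trp — identical.
Codon 6: ATA Ile / ATT Ile — synonymous.
Codon 7: AGT Ser / AGT Ser — identical.
Codon 8: ACA Thr / ACA Thr — identical.
Codon 9: CTG Leu / CTT Leu — synonymous.
Codon 10: GAG Glu / GAG Glu — identical.
Nonsynonymous differences: 0 → same protein.

yes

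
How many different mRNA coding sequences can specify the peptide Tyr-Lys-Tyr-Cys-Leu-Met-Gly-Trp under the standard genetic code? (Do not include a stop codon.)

Tyr: 2 codons.
Lys: 2 codons.
Tyr: 2 codons.
Cys: 2 codons.
Leu: 6 codons.
Met: 1 codon.
Gly: 4 codons.
Trp: 1 codon.
2 × 2 × 2 × 2 × 6 × 1 × 4 × 1 = 384.

384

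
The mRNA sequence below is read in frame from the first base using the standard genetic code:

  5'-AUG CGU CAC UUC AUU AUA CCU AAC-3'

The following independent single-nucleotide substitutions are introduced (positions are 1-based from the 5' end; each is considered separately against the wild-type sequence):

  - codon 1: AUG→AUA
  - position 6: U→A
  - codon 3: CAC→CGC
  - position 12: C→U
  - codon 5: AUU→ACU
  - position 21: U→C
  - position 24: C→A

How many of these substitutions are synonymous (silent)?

Codon 1: AUG (Met) → AUA (Ile) — missense.
Codon 2: CGU (Arg) → CGA (Arg) — synonymous.
Codon 3: CAC (His) → CGC (Arg) — missense.
Codon 4: UUC (Phe) → UUU (Phe) — synonymous.
Codon 5: AUU (Ile) → ACU (Thr) — missense.
Codon 7: CCU (Pro) → CCC (Pro) — synonymous.
Codon 8: AAC (Asn) → AAA (Lys) — missense.
Synonymous: 3 of 7.

3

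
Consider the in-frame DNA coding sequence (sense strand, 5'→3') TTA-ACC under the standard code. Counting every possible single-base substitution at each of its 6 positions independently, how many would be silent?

5

Codon 1 (TTA, Leu): 2 synonymous substitutions.
Codon 2 (ACC, Thr): 3 synonymous substitutions.
Total: 2 + 3 = 5.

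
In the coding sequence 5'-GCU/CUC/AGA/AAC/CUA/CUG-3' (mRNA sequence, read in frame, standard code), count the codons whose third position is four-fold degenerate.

4

Codon 1 GCU (Ala): third position 4-fold.
Codon 2 CUC (Leu): third position 4-fold.
Codon 3 AGA (Arg): third position 2-fold.
Codon 4 AAC (Asn): third position 2-fold.
Codon 5 CUA (Leu): third position 4-fold.
Codon 6 CUG (Leu): third position 4-fold.
Four-fold degenerate third positions: 4.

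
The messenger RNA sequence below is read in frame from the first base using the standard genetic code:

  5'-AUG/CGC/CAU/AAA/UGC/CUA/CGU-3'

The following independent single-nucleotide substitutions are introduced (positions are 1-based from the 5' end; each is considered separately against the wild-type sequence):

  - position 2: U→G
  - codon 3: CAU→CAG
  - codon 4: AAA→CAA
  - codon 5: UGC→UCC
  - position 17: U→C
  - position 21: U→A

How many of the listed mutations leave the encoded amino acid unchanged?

1

Codon 1: AUG (Met) → AGG (Arg) — missense.
Codon 3: CAU (His) → CAG (Gln) — missense.
Codon 4: AAA (Lys) → CAA (Gln) — missense.
Codon 5: UGC (Cys) → UCC (Ser) — missense.
Codon 6: CUA (Leu) → CCA (Pro) — missense.
Codon 7: CGU (Arg) → CGA (Arg) — synonymous.
Synonymous: 1 of 6.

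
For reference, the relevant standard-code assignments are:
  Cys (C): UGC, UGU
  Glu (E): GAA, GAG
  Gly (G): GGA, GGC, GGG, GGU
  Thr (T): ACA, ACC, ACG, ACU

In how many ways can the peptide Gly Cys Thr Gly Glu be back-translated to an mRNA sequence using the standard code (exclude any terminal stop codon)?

256

Gly: 4 codons.
Cys: 2 codons.
Thr: 4 codons.
Gly: 4 codons.
Glu: 2 codons.
4 × 2 × 4 × 4 × 2 = 256.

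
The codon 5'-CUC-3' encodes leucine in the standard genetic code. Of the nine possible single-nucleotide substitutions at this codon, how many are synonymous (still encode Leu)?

3

Position 1: none → 0 synonymous.
Position 2: none → 0 synonymous.
Position 3: CUU, CUA, CUG → 3 synonymous.
Total: 0 + 0 + 3 = 3.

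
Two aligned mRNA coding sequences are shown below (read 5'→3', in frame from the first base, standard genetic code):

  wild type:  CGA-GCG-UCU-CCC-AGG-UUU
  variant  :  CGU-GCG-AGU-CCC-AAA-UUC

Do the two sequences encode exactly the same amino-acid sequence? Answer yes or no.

Codon 1: CGA Arg / CGU Arg — synonymous.
Codon 2: GCG Ala / GCG Ala — identical.
Codon 3: UCU Ser / AGU Ser — synonymous.
Codon 4: CCC Pro / CCC Pro — identical.
Codon 5: AGG Arg / AAA Lys — nonsynonymous.
Codon 6: UUU Phe / UUC Phe — synonymous.
Nonsynonymous differences: 1 → different protein.

no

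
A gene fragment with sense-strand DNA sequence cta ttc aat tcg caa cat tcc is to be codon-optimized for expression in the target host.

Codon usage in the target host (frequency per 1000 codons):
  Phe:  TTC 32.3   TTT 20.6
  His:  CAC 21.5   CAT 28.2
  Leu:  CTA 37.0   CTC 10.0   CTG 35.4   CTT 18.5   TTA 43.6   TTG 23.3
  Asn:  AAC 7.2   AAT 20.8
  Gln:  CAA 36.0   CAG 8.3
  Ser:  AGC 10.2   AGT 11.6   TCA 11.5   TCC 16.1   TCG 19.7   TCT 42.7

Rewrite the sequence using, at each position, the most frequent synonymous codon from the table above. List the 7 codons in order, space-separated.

Codon 1 (Leu): best is TTA at 43.6.
Codon 2 (Phe): best is TTC at 32.3.
Codon 3 (Asn): best is AAT at 20.8.
Codon 4 (Ser): best is TCT at 42.7.
Codon 5 (Gln): best is CAA at 36.0.
Codon 6 (His): best is CAT at 28.2.
Codon 7 (Ser): best is TCT at 42.7.

TTA TTC AAT TCT CAA CAT TCT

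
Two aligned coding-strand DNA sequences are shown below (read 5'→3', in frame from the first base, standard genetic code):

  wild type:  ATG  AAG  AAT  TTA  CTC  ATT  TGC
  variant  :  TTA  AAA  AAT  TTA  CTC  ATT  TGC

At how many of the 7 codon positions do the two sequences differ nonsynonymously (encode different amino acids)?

1

Codon 1: ATG Met / TTA Leu — nonsynonymous.
Codon 2: AAG Lys / AAA Lys — synonymous.
Codon 3: AAT Asn / AAT Asn — identical.
Codon 4: TTA Leu / TTA Leu — identical.
Codon 5: CTC Leu / CTC Leu — identical.
Codon 6: ATT Ile / ATT Ile — identical.
Codon 7: TGC Cys / TGC Cys — identical.
Nonsynonymous differences: 1.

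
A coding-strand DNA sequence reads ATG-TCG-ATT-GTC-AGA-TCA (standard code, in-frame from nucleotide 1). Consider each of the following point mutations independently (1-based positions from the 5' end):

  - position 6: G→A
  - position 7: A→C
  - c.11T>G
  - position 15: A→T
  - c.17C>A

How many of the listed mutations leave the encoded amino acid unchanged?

1

Codon 2: TCG (Ser) → TCA (Ser) — synonymous.
Codon 3: ATT (Ile) → CTT (Leu) — missense.
Codon 4: GTC (Val) → GGC (Gly) — missense.
Codon 5: AGA (Arg) → AGT (Ser) — missense.
Codon 6: TCA (Ser) → TAA (Stop) — nonsense.
Synonymous: 1 of 5.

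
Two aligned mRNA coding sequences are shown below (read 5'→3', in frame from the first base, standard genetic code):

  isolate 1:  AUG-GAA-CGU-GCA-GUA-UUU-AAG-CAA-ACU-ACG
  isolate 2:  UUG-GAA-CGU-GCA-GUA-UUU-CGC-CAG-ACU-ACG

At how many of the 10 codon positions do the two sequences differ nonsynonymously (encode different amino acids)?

2

Codon 1: AUG Met / UUG Leu — nonsynonymous.
Codon 2: GAA Glu / GAA Glu — identical.
Codon 3: CGU Arg / CGU Arg — identical.
Codon 4: GCA Ala / GCA Ala — identical.
Codon 5: GUA Val / GUA Val — identical.
Codon 6: UUU Phe / UUU Phe — identical.
Codon 7: AAG Lys / CGC Arg — nonsynonymous.
Codon 8: CAA Gln / CAG Gln — synonymous.
Codon 9: ACU Thr / ACU Thr — identical.
Codon 10: ACG Thr / ACG Thr — identical.
Nonsynonymous differences: 2.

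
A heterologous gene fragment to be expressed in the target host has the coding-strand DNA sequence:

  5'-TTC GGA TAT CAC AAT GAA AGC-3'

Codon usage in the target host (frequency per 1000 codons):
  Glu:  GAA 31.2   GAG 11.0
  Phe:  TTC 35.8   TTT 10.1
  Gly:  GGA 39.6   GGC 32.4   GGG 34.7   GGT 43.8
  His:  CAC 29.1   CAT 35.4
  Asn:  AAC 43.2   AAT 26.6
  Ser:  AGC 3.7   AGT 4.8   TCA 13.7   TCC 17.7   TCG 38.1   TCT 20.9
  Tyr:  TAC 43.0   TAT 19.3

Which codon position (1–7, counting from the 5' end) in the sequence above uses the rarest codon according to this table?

7

Codon 1 TTC (Phe): 35.8 per 1000.
Codon 2 GGA (Gly): 39.6 per 1000.
Codon 3 TAT (Tyr): 19.3 per 1000.
Codon 4 CAC (His): 29.1 per 1000.
Codon 5 AAT (Asn): 26.6 per 1000.
Codon 6 GAA (Glu): 31.2 per 1000.
Codon 7 AGC (Ser): 3.7 per 1000.
Lowest frequency is 3.7 at codon 7.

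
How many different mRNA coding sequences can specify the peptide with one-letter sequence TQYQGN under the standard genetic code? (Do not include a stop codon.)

256

Thr: 4 codons.
Gln: 2 codons.
Tyr: 2 codons.
Gln: 2 codons.
Gly: 4 codons.
Asn: 2 codons.
4 × 2 × 2 × 2 × 4 × 2 = 256.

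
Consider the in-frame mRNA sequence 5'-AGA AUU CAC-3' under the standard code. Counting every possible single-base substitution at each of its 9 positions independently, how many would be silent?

Codon 1 (AGA, Arg): 2 synonymous substitutions.
Codon 2 (AUU, Ile): 2 synonymous substitutions.
Codon 3 (CAC, His): 1 synonymous substitution.
Total: 2 + 2 + 1 = 5.

5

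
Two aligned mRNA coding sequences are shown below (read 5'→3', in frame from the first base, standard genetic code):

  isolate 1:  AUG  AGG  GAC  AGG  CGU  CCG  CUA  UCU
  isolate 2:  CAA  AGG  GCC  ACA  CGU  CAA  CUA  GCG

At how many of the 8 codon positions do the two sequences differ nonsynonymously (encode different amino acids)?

5

Codon 1: AUG Met / CAA Gln — nonsynonymous.
Codon 2: AGG Arg / AGG Arg — identical.
Codon 3: GAC Asp / GCC Ala — nonsynonymous.
Codon 4: AGG Arg / ACA Thr — nonsynonymous.
Codon 5: CGU Arg / CGU Arg — identical.
Codon 6: CCG Pro / CAA Gln — nonsynonymous.
Codon 7: CUA Leu / CUA Leu — identical.
Codon 8: UCU Ser / GCG Ala — nonsynonymous.
Nonsynonymous differences: 5.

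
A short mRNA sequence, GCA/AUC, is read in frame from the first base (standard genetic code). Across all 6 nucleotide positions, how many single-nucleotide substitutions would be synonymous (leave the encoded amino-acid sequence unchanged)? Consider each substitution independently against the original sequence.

Codon 1 (GCA, Ala): 3 synonymous substitutions.
Codon 2 (AUC, Ile): 2 synonymous substitutions.
Total: 3 + 2 = 5.

5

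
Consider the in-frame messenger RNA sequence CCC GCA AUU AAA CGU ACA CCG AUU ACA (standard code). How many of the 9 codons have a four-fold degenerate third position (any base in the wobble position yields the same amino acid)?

6

Codon 1 CCC (Pro): third position 4-fold.
Codon 2 GCA (Ala): third position 4-fold.
Codon 3 AUU (Ile): third position 3-fold.
Codon 4 AAA (Lys): third position 2-fold.
Codon 5 CGU (Arg): third position 4-fold.
Codon 6 ACA (Thr): third position 4-fold.
Codon 7 CCG (Pro): third position 4-fold.
Codon 8 AUU (Ile): third position 3-fold.
Codon 9 ACA (Thr): third position 4-fold.
Four-fold degenerate third positions: 6.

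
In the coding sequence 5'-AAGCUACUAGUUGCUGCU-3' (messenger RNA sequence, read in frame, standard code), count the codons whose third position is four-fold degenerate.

Codon 1 AAG (Lys): third position 2-fold.
Codon 2 CUA (Leu): third position 4-fold.
Codon 3 CUA (Leu): third position 4-fold.
Codon 4 GUU (Val): third position 4-fold.
Codon 5 GCU (Ala): third position 4-fold.
Codon 6 GCU (Ala): third position 4-fold.
Four-fold degenerate third positions: 5.

5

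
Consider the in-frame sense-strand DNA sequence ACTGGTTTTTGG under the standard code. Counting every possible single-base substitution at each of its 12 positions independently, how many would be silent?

Codon 1 (ACT, Thr): 3 synonymous substitutions.
Codon 2 (GGT, Gly): 3 synonymous substitutions.
Codon 3 (TTT, Phe): 1 synonymous substitution.
Codon 4 (TGG, Trp): 0 synonymous substitutions.
Total: 3 + 3 + 1 + 0 = 7.

7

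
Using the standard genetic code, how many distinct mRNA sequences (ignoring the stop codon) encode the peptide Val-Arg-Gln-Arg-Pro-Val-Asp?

9216

Val: 4 codons.
Arg: 6 codons.
Gln: 2 codons.
Arg: 6 codons.
Pro: 4 codons.
Val: 4 codons.
Asp: 2 codons.
4 × 6 × 2 × 6 × 4 × 4 × 2 = 9216.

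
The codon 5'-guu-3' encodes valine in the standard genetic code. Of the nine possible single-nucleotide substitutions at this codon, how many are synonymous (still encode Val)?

3

Position 1: none → 0 synonymous.
Position 2: none → 0 synonymous.
Position 3: GUC, GUA, GUG → 3 synonymous.
Total: 0 + 0 + 3 = 3.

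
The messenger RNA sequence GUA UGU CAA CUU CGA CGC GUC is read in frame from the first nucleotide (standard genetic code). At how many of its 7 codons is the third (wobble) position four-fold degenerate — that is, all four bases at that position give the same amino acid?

Codon 1 GUA (Val): third position 4-fold.
Codon 2 UGU (Cys): third position 2-fold.
Codon 3 CAA (Gln): third position 2-fold.
Codon 4 CUU (Leu): third position 4-fold.
Codon 5 CGA (Arg): third position 4-fold.
Codon 6 CGC (Arg): third position 4-fold.
Codon 7 GUC (Val): third position 4-fold.
Four-fold degenerate third positions: 5.

5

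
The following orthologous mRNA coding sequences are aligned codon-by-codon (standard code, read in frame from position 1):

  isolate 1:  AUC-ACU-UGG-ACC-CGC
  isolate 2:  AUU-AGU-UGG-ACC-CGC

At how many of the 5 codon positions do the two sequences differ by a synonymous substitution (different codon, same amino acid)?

Codon 1: AUC Ile / AUU Ile — synonymous.
Codon 2: ACU Thr / AGU Ser — nonsynonymous.
Codon 3: UGG Trp / UGG Trp — identical.
Codon 4: ACC Thr / ACC Thr — identical.
Codon 5: CGC Arg / CGC Arg — identical.
Synonymous differences: 1.

1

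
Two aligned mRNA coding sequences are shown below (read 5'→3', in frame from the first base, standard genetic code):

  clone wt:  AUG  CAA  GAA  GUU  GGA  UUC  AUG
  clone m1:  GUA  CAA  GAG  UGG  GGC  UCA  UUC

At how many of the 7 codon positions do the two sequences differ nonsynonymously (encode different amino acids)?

4

Codon 1: AUG Met / GUA Val — nonsynonymous.
Codon 2: CAA Gln / CAA Gln — identical.
Codon 3: GAA Glu / GAG Glu — synonymous.
Codon 4: GUU Val / UGG Trp — nonsynonymous.
Codon 5: GGA Gly / GGC Gly — synonymous.
Codon 6: UUC Phe / UCA Ser — nonsynonymous.
Codon 7: AUG Met / UUC Phe — nonsynonymous.
Nonsynonymous differences: 4.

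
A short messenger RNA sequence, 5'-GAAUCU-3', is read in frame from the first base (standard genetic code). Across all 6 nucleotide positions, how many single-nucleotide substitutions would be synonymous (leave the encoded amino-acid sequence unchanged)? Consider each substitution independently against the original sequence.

Codon 1 (GAA, Glu): 1 synonymous substitution.
Codon 2 (UCU, Ser): 3 synonymous substitutions.
Total: 1 + 3 = 4.

4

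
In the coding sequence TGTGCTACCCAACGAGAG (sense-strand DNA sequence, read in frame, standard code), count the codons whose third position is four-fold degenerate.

Codon 1 TGT (Cys): third position 2-fold.
Codon 2 GCT (Ala): third position 4-fold.
Codon 3 ACC (Thr): third position 4-fold.
Codon 4 CAA (Gln): third position 2-fold.
Codon 5 CGA (Arg): third position 4-fold.
Codon 6 GAG (Glu): third position 2-fold.
Four-fold degenerate third positions: 3.

3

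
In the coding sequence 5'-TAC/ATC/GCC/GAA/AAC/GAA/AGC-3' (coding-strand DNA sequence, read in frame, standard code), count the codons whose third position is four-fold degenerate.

Codon 1 TAC (Tyr): third position 2-fold.
Codon 2 ATC (Ile): third position 3-fold.
Codon 3 GCC (Ala): third position 4-fold.
Codon 4 GAA (Glu): third position 2-fold.
Codon 5 AAC (Asn): third position 2-fold.
Codon 6 GAA (Glu): third position 2-fold.
Codon 7 AGC (Ser): third position 2-fold.
Four-fold degenerate third positions: 1.

1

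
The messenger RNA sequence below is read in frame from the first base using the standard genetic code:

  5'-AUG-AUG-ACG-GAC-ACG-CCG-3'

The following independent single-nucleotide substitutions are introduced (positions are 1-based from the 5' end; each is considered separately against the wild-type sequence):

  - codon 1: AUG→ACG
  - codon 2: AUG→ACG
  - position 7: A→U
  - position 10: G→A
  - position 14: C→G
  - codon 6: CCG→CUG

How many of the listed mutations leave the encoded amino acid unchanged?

0

Codon 1: AUG (Met) → ACG (Thr) — missense.
Codon 2: AUG (Met) → ACG (Thr) — missense.
Codon 3: ACG (Thr) → UCG (Ser) — missense.
Codon 4: GAC (Asp) → AAC (Asn) — missense.
Codon 5: ACG (Thr) → AGG (Arg) — missense.
Codon 6: CCG (Pro) → CUG (Leu) — missense.
Synonymous: 0 of 6.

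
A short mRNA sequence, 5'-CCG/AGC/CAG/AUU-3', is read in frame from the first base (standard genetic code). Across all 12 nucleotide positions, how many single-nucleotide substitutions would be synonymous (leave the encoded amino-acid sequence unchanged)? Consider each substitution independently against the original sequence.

Codon 1 (CCG, Pro): 3 synonymous substitutions.
Codon 2 (AGC, Ser): 1 synonymous substitution.
Codon 3 (CAG, Gln): 1 synonymous substitution.
Codon 4 (AUU, Ile): 2 synonymous substitutions.
Total: 3 + 1 + 1 + 2 = 7.

7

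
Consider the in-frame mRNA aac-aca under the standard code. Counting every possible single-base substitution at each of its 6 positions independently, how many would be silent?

4

Codon 1 (AAC, Asn): 1 synonymous substitution.
Codon 2 (ACA, Thr): 3 synonymous substitutions.
Total: 1 + 3 = 4.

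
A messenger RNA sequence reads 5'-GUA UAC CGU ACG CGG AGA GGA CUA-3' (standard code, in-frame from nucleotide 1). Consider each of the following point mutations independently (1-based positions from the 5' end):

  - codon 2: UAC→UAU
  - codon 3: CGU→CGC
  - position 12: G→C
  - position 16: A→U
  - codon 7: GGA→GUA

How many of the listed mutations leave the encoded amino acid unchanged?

3

Codon 2: UAC (Tyr) → UAU (Tyr) — synonymous.
Codon 3: CGU (Arg) → CGC (Arg) — synonymous.
Codon 4: ACG (Thr) → ACC (Thr) — synonymous.
Codon 6: AGA (Arg) → UGA (Stop) — nonsense.
Codon 7: GGA (Gly) → GUA (Val) — missense.
Synonymous: 3 of 5.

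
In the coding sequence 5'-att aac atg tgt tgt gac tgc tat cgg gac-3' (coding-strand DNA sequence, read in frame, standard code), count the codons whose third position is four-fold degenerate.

1

Codon 1 ATT (Ile): third position 3-fold.
Codon 2 AAC (Asn): third position 2-fold.
Codon 3 ATG (Met): third position 1-fold.
Codon 4 TGT (Cys): third position 2-fold.
Codon 5 TGT (Cys): third position 2-fold.
Codon 6 GAC (Asp): third position 2-fold.
Codon 7 TGC (Cys): third position 2-fold.
Codon 8 TAT (Tyr): third position 2-fold.
Codon 9 CGG (Arg): third position 4-fold.
Codon 10 GAC (Asp): third position 2-fold.
Four-fold degenerate third positions: 1.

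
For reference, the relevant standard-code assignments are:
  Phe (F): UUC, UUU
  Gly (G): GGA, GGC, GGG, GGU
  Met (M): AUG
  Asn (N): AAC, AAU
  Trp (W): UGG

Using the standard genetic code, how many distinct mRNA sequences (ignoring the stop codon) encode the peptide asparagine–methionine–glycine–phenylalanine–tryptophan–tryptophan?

Asn: 2 codons.
Met: 1 codon.
Gly: 4 codons.
Phe: 2 codons.
Trp: 1 codon.
Trp: 1 codon.
2 × 1 × 4 × 2 × 1 × 1 = 16.

16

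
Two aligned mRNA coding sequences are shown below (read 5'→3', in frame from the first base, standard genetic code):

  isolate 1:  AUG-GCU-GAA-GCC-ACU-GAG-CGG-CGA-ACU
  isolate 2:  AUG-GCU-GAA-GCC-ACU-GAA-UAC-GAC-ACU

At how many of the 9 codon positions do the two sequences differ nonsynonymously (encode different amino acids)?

Codon 1: AUG Met / AUG Met — identical.
Codon 2: GCU Ala / GCU Ala — identical.
Codon 3: GAA Glu / GAA Glu — identical.
Codon 4: GCC Ala / GCC Ala — identical.
Codon 5: ACU Thr / ACU Thr — identical.
Codon 6: GAG Glu / GAA Glu — synonymous.
Codon 7: CGG Arg / UAC Tyr — nonsynonymous.
Codon 8: CGA Arg / GAC Asp — nonsynonymous.
Codon 9: ACU Thr / ACU Thr — identical.
Nonsynonymous differences: 2.

2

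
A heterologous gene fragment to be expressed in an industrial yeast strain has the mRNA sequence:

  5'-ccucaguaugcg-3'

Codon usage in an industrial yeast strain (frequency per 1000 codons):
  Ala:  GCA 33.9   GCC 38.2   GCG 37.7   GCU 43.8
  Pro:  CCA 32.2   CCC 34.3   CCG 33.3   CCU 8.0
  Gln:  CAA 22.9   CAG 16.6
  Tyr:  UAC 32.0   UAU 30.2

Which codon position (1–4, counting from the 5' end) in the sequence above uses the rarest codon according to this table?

1

Codon 1 CCU (Pro): 8.0 per 1000.
Codon 2 CAG (Gln): 16.6 per 1000.
Codon 3 UAU (Tyr): 30.2 per 1000.
Codon 4 GCG (Ala): 37.7 per 1000.
Lowest frequency is 8.0 at codon 1.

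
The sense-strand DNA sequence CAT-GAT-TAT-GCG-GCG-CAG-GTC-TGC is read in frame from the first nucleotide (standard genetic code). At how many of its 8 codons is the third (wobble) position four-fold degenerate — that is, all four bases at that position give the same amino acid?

Codon 1 CAT (His): third position 2-fold.
Codon 2 GAT (Asp): third position 2-fold.
Codon 3 TAT (Tyr): third position 2-fold.
Codon 4 GCG (Ala): third position 4-fold.
Codon 5 GCG (Ala): third position 4-fold.
Codon 6 CAG (Gln): third position 2-fold.
Codon 7 GTC (Val): third position 4-fold.
Codon 8 TGC (Cys): third position 2-fold.
Four-fold degenerate third positions: 3.

3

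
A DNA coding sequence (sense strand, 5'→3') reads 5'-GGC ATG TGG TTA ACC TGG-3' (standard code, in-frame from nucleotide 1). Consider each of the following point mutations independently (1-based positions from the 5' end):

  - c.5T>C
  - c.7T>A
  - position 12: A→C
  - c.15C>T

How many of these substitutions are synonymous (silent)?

Codon 2: ATG (Met) → ACG (Thr) — missense.
Codon 3: TGG (Trp) → AGG (Arg) — missense.
Codon 4: TTA (Leu) → TTC (Phe) — missense.
Codon 5: ACC (Thr) → ACT (Thr) — synonymous.
Synonymous: 1 of 4.

1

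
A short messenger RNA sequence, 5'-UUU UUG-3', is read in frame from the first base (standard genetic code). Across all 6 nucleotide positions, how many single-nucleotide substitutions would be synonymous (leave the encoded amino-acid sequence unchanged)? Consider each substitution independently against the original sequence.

3

Codon 1 (UUU, Phe): 1 synonymous substitution.
Codon 2 (UUG, Leu): 2 synonymous substitutions.
Total: 1 + 2 = 3.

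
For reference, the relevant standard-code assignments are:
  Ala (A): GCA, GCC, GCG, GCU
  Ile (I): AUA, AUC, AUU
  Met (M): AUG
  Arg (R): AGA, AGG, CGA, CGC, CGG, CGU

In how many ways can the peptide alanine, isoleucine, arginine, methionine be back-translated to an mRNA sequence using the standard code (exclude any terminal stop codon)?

72

Ala: 4 codons.
Ile: 3 codons.
Arg: 6 codons.
Met: 1 codon.
4 × 3 × 6 × 1 = 72.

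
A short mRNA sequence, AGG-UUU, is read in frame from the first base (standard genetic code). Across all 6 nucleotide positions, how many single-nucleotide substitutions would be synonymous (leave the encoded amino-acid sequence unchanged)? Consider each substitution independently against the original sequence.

3

Codon 1 (AGG, Arg): 2 synonymous substitutions.
Codon 2 (UUU, Phe): 1 synonymous substitution.
Total: 2 + 1 = 3.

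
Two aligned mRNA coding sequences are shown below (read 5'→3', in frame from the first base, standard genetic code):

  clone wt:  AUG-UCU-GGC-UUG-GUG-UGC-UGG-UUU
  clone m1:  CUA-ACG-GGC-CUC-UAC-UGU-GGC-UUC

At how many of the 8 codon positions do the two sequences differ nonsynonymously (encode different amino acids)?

4

Codon 1: AUG Met / CUA Leu — nonsynonymous.
Codon 2: UCU Ser / ACG Thr — nonsynonymous.
Codon 3: GGC Gly / GGC Gly — identical.
Codon 4: UUG Leu / CUC Leu — synonymous.
Codon 5: GUG Val / UAC Tyr — nonsynonymous.
Codon 6: UGC Cys / UGU Cys — synonymous.
Codon 7: UGG Trp / GGC Gly — nonsynonymous.
Codon 8: UUU Phe / UUC Phe — synonymous.
Nonsynonymous differences: 4.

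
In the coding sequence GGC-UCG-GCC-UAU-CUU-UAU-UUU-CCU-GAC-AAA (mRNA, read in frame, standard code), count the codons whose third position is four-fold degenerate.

5

Codon 1 GGC (Gly): third position 4-fold.
Codon 2 UCG (Ser): third position 4-fold.
Codon 3 GCC (Ala): third position 4-fold.
Codon 4 UAU (Tyr): third position 2-fold.
Codon 5 CUU (Leu): third position 4-fold.
Codon 6 UAU (Tyr): third position 2-fold.
Codon 7 UUU (Phe): third position 2-fold.
Codon 8 CCU (Pro): third position 4-fold.
Codon 9 GAC (Asp): third position 2-fold.
Codon 10 AAA (Lys): third position 2-fold.
Four-fold degenerate third positions: 5.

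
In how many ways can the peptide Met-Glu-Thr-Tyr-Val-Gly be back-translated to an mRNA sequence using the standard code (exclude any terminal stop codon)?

256

Met: 1 codon.
Glu: 2 codons.
Thr: 4 codons.
Tyr: 2 codons.
Val: 4 codons.
Gly: 4 codons.
1 × 2 × 4 × 2 × 4 × 4 = 256.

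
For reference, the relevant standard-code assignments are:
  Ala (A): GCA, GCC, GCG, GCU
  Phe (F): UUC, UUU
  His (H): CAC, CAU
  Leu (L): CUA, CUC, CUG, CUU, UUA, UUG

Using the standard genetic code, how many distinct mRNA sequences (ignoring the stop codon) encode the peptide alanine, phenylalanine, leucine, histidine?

Ala: 4 codons.
Phe: 2 codons.
Leu: 6 codons.
His: 2 codons.
4 × 2 × 6 × 2 = 96.

96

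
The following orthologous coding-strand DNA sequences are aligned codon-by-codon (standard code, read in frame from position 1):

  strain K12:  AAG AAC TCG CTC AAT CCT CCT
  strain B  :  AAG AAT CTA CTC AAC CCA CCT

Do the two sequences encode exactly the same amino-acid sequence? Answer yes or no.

Codon 1: AAG Lys / AAG Lys — identical.
Codon 2: AAC Asn / AAT Asn — synonymous.
Codon 3: TCG Ser / CTA Leu — nonsynonymous.
Codon 4: CTC Leu / CTC Leu — identical.
Codon 5: AAT Asn / AAC Asn — synonymous.
Codon 6: CCT Pro / CCA Pro — synonymous.
Codon 7: CCT Pro / CCT Pro — identical.
Nonsynonymous differences: 1 → different protein.

no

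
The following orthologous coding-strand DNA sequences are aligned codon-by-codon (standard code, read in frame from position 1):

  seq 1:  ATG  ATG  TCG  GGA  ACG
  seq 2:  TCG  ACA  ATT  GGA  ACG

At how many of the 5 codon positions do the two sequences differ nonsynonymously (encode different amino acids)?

3

Codon 1: ATG Met / TCG Ser — nonsynonymous.
Codon 2: ATG Met / ACA Thr — nonsynonymous.
Codon 3: TCG Ser / ATT Ile — nonsynonymous.
Codon 4: GGA Gly / GGA Gly — identical.
Codon 5: ACG Thr / ACG Thr — identical.
Nonsynonymous differences: 3.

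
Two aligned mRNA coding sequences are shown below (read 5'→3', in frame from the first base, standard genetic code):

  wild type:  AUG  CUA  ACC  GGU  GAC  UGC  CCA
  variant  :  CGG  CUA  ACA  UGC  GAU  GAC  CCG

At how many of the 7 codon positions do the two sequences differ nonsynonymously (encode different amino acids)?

3

Codon 1: AUG Met / CGG Arg — nonsynonymous.
Codon 2: CUA Leu / CUA Leu — identical.
Codon 3: ACC Thr / ACA Thr — synonymous.
Codon 4: GGU Gly / UGC Cys — nonsynonymous.
Codon 5: GAC Asp / GAU Asp — synonymous.
Codon 6: UGC Cys / GAC Asp — nonsynonymous.
Codon 7: CCA Pro / CCG Pro — synonymous.
Nonsynonymous differences: 3.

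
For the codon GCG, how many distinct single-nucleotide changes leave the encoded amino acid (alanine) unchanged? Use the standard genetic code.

Position 1: none → 0 synonymous.
Position 2: none → 0 synonymous.
Position 3: GCT, GCC, GCA → 3 synonymous.
Total: 0 + 0 + 3 = 3.

3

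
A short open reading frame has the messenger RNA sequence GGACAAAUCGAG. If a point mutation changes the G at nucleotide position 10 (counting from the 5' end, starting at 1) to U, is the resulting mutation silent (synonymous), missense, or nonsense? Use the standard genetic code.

nonsense

Position 10 falls in codon 4: GAG → Glu.
After the substitution the codon is UAG → Stop.
The new codon is a stop codon, so this is a nonsense mutation.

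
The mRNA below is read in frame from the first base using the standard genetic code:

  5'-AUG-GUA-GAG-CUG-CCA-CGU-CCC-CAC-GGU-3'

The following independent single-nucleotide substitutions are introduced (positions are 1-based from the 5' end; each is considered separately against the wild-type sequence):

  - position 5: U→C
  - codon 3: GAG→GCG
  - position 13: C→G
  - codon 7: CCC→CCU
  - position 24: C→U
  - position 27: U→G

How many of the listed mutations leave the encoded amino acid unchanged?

3

Codon 2: GUA (Val) → GCA (Ala) — missense.
Codon 3: GAG (Glu) → GCG (Ala) — missense.
Codon 5: CCA (Pro) → GCA (Ala) — missense.
Codon 7: CCC (Pro) → CCU (Pro) — synonymous.
Codon 8: CAC (His) → CAU (His) — synonymous.
Codon 9: GGU (Gly) → GGG (Gly) — synonymous.
Synonymous: 3 of 6.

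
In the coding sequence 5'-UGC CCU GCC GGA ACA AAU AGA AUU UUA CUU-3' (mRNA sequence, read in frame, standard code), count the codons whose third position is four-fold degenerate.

Codon 1 UGC (Cys): third position 2-fold.
Codon 2 CCU (Pro): third position 4-fold.
Codon 3 GCC (Ala): third position 4-fold.
Codon 4 GGA (Gly): third position 4-fold.
Codon 5 ACA (Thr): third position 4-fold.
Codon 6 AAU (Asn): third position 2-fold.
Codon 7 AGA (Arg): third position 2-fold.
Codon 8 AUU (Ile): third position 3-fold.
Codon 9 UUA (Leu): third position 2-fold.
Codon 10 CUU (Leu): third position 4-fold.
Four-fold degenerate third positions: 5.

5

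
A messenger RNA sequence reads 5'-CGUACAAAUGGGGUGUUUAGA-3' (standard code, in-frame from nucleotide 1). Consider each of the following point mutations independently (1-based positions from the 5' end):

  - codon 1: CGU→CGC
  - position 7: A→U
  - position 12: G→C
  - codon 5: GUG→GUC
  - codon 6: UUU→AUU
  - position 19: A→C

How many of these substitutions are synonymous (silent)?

Codon 1: CGU (Arg) → CGC (Arg) — synonymous.
Codon 3: AAU (Asn) → UAU (Tyr) — missense.
Codon 4: GGG (Gly) → GGC (Gly) — synonymous.
Codon 5: GUG (Val) → GUC (Val) — synonymous.
Codon 6: UUU (Phe) → AUU (Ile) — missense.
Codon 7: AGA (Arg) → CGA (Arg) — synonymous.
Synonymous: 4 of 6.

4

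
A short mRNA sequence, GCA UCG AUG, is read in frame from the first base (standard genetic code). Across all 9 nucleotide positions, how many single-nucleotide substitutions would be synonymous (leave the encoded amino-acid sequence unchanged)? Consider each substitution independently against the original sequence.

Codon 1 (GCA, Ala): 3 synonymous substitutions.
Codon 2 (UCG, Ser): 3 synonymous substitutions.
Codon 3 (AUG, Met): 0 synonymous substitutions.
Total: 3 + 3 + 0 = 6.

6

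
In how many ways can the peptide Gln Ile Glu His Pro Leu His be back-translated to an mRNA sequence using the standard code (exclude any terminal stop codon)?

Gln: 2 codons.
Ile: 3 codons.
Glu: 2 codons.
His: 2 codons.
Pro: 4 codons.
Leu: 6 codons.
His: 2 codons.
2 × 3 × 2 × 2 × 4 × 6 × 2 = 1152.

1152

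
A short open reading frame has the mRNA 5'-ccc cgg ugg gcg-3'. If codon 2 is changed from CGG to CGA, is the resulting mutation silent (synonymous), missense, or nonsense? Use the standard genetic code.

Position 6 falls in codon 2: CGG → Arg.
After the substitution the codon is CGA → Arg.
Both encode Arg, so the change is synonymous.

silent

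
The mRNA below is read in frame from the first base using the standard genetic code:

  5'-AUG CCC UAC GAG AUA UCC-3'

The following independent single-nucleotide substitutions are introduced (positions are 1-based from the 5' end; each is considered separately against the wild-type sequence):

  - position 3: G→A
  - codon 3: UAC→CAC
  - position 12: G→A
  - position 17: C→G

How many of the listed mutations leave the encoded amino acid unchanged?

1

Codon 1: AUG (Met) → AUA (Ile) — missense.
Codon 3: UAC (Tyr) → CAC (His) — missense.
Codon 4: GAG (Glu) → GAA (Glu) — synonymous.
Codon 6: UCC (Ser) → UGC (Cys) — missense.
Synonymous: 1 of 4.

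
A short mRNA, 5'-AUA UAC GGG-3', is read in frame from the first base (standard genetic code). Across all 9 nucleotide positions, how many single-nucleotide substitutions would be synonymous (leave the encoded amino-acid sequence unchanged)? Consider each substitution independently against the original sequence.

Codon 1 (AUA, Ile): 2 synonymous substitutions.
Codon 2 (UAC, Tyr): 1 synonymous substitution.
Codon 3 (GGG, Gly): 3 synonymous substitutions.
Total: 2 + 1 + 3 = 6.

6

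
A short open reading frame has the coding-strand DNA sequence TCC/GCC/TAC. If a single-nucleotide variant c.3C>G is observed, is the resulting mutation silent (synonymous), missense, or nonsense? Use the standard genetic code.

Position 3 falls in codon 1: TCC → Ser.
After the substitution the codon is TCG → Ser.
Both encode Ser, so the change is synonymous.

silent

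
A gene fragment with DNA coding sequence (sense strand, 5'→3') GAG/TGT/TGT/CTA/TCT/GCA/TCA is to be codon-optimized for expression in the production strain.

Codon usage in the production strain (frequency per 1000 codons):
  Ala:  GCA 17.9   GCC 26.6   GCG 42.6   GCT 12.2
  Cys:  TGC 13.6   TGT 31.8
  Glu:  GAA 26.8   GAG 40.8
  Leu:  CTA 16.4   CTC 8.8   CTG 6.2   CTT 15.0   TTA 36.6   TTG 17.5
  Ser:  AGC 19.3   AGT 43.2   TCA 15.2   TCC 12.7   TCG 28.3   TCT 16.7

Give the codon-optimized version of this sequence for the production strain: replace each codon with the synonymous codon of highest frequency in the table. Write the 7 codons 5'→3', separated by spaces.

GAG TGT TGT TTA AGT GCG AGT

Codon 1 (Glu): best is GAG at 40.8.
Codon 2 (Cys): best is TGT at 31.8.
Codon 3 (Cys): best is TGT at 31.8.
Codon 4 (Leu): best is TTA at 36.6.
Codon 5 (Ser): best is AGT at 43.2.
Codon 6 (Ala): best is GCG at 42.6.
Codon 7 (Ser): best is AGT at 43.2.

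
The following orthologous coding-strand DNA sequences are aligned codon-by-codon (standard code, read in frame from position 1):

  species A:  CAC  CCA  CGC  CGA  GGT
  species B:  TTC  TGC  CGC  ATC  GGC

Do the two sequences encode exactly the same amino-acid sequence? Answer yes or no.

Codon 1: CAC His / TTC Phe — nonsynonymous.
Codon 2: CCA Pro / TGC Cys — nonsynonymous.
Codon 3: CGC Arg / CGC Arg — identical.
Codon 4: CGA Arg / ATC Ile — nonsynonymous.
Codon 5: GGT Gly / GGC Gly — synonymous.
Nonsynonymous differences: 3 → different protein.

no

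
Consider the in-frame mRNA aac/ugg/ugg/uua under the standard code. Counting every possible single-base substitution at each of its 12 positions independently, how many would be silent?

Codon 1 (AAC, Asn): 1 synonymous substitution.
Codon 2 (UGG, Trp): 0 synonymous substitutions.
Codon 3 (UGG, Trp): 0 synonymous substitutions.
Codon 4 (UUA, Leu): 2 synonymous substitutions.
Total: 1 + 0 + 0 + 2 = 3.

3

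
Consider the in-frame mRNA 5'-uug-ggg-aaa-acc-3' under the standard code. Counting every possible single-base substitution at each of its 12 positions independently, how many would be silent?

Codon 1 (UUG, Leu): 2 synonymous substitutions.
Codon 2 (GGG, Gly): 3 synonymous substitutions.
Codon 3 (AAA, Lys): 1 synonymous substitution.
Codon 4 (ACC, Thr): 3 synonymous substitutions.
Total: 2 + 3 + 1 + 3 = 9.

9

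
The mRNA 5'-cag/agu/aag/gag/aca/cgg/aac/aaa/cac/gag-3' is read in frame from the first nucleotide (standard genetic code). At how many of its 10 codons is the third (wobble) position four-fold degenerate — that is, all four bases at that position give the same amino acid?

2

Codon 1 CAG (Gln): third position 2-fold.
Codon 2 AGU (Ser): third position 2-fold.
Codon 3 AAG (Lys): third position 2-fold.
Codon 4 GAG (Glu): third position 2-fold.
Codon 5 ACA (Thr): third position 4-fold.
Codon 6 CGG (Arg): third position 4-fold.
Codon 7 AAC (Asn): third position 2-fold.
Codon 8 AAA (Lys): third position 2-fold.
Codon 9 CAC (His): third position 2-fold.
Codon 10 GAG (Glu): third position 2-fold.
Four-fold degenerate third positions: 2.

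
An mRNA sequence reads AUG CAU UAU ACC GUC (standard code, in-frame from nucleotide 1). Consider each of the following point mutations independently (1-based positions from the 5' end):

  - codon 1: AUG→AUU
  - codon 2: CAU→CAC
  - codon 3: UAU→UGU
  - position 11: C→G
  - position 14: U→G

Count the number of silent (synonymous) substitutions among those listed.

1

Codon 1: AUG (Met) → AUU (Ile) — missense.
Codon 2: CAU (His) → CAC (His) — synonymous.
Codon 3: UAU (Tyr) → UGU (Cys) — missense.
Codon 4: ACC (Thr) → AGC (Ser) — missense.
Codon 5: GUC (Val) → GGC (Gly) — missense.
Synonymous: 1 of 5.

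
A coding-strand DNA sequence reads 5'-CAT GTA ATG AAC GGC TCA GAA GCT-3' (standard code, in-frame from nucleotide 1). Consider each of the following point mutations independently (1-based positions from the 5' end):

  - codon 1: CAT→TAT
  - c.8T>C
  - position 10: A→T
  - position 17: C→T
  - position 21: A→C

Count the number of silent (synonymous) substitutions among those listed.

Codon 1: CAT (His) → TAT (Tyr) — missense.
Codon 3: ATG (Met) → ACG (Thr) — missense.
Codon 4: AAC (Asn) → TAC (Tyr) — missense.
Codon 6: TCA (Ser) → TTA (Leu) — missense.
Codon 7: GAA (Glu) → GAC (Asp) — missense.
Synonymous: 0 of 5.

0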